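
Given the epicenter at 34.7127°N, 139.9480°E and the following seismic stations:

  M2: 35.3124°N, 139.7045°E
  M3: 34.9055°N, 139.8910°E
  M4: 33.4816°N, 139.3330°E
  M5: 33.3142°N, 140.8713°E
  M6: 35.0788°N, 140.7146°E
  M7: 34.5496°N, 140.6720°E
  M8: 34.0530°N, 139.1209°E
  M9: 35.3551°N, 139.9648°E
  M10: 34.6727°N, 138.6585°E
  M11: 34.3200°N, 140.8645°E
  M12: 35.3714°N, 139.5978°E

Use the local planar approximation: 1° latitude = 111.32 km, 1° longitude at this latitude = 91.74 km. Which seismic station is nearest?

Distances from 34.7127°N, 139.9480°E:
M2: 70.3969 km
M3: 22.0903 km
M4: 148.2054 km
M5: 177.2322 km
M6: 81.2830 km
M7: 68.8566 km
M8: 105.5964 km
M9: 71.5286 km
M10: 118.3825 km
M11: 94.7651 km
M12: 80.0559 km
Minimum: M3 at 22.0903 km.

M3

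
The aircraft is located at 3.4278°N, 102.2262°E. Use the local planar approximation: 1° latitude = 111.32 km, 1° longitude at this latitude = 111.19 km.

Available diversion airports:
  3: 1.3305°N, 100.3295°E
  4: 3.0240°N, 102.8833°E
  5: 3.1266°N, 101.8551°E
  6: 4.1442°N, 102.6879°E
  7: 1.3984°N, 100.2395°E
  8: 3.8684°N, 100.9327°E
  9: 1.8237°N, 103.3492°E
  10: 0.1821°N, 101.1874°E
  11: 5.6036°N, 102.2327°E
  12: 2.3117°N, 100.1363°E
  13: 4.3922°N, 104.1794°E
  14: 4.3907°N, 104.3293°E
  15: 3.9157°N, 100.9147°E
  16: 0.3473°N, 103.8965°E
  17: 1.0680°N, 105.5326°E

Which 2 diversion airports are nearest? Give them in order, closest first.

5, 4

Distances from 3.4278°N, 102.2262°E:
3: √((-2.0973·111.32)² + (-1.8967·111.19)²) = √(54508.911428 + 44476.310027) = 314.6192 km
4: √((-0.4038·111.32)² + (0.6571·111.19)²) = √(2020.593839 + 5338.194517) = 85.7834 km
5: √((-0.3012·111.32)² + (-0.3711·111.19)²) = √(1124.233003 + 1702.602901) = 53.1680 km
6: √((0.7164·111.32)² + (0.4617·111.19)²) = √(6360.006356 + 2635.428326) = 94.8443 km
7: √((-2.0294·111.32)² + (-1.9867·111.19)²) = √(51036.596818 + 48797.328233) = 315.9651 km
8: √((0.4406·111.32)² + (-1.2935·111.19)²) = √(2405.666281 + 20685.419203) = 151.9575 km
9: √((-1.6041·111.32)² + (1.1230·111.19)²) = √(31886.677764 + 15591.610357) = 217.8951 km
10: √((-3.2457·111.32)² + (-1.0388·111.19)²) = √(130545.872851 + 13341.213749) = 379.3245 km
11: √((2.1758·111.32)² + (0.0065·111.19)²) = √(58665.711228 + 0.522346) = 242.2111 km
12: √((-1.1161·111.32)² + (-2.0899·111.19)²) = √(15436.634155 + 53998.596546) = 263.5057 km
13: √((0.9644·111.32)² + (1.9532·111.19)²) = √(11525.527167 + 47165.548757) = 242.2624 km
14: √((0.9629·111.32)² + (2.1031·111.19)²) = √(11489.702103 + 54682.870885) = 257.2403 km
15: √((0.4879·111.32)² + (-1.3115·111.19)²) = √(2949.905011 + 21265.130406) = 155.6118 km
16: √((-3.0805·111.32)² + (1.6703·111.19)²) = √(117594.990560 + 34492.162437) = 389.9835 km
17: √((-2.3598·111.32)² + (3.3064·111.19)²) = √(69007.578624 + 135158.151974) = 451.8470 km
Sorted: 5 (53.1680 km) < 4 (85.7834 km) < 6 (94.8443 km) < 8 (151.9575 km) < …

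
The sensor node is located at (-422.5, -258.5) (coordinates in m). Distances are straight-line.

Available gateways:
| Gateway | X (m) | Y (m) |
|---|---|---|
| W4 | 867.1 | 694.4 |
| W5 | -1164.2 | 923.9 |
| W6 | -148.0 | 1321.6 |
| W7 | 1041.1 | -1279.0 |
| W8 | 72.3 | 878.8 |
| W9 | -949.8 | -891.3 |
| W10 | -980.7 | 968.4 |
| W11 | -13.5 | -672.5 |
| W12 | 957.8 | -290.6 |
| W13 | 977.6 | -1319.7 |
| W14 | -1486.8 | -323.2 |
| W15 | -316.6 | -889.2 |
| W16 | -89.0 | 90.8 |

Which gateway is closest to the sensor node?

Distances from (-422.5, -258.5):
W4: 1603.5 m
W5: 1395.8 m
W6: 1603.8 m
W7: 1784.2 m
W8: 1240.3 m
W9: 823.7 m
W10: 1347.9 m
W11: 582.0 m
W12: 1380.7 m
W13: 1756.8 m
W14: 1066.3 m
W15: 639.5 m
W16: 482.9 m
Minimum: W16 at 482.9 m.

W16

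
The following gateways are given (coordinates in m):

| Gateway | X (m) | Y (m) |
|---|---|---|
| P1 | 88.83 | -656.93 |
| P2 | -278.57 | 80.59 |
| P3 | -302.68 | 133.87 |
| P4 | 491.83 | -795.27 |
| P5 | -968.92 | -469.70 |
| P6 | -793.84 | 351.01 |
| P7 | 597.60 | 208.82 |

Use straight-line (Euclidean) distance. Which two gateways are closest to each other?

P2 and P3

Pairwise distances:
P1–P2: 823.97 m
P1–P3: 882.41 m
P1–P4: 426.08 m
P1–P5: 1074.19 m
P1–P6: 1339.79 m
P1–P7: 1004.18 m
P2–P3: 58.48 m
P2–P4: 1166.47 m
P2–P5: 882.84 m
P2–P6: 581.92 m
P2–P7: 885.50 m
P3–P4: 1222.52 m
P3–P5: 898.98 m
P3–P6: 537.02 m
P3–P7: 903.39 m
P4–P5: 1496.59 m
P4–P6: 1722.47 m
P4–P7: 1009.65 m
P5–P6: 839.18 m
P5–P7: 1707.15 m
P6–P7: 1398.69 m
Closest pair: P2–P3 at 58.48 m.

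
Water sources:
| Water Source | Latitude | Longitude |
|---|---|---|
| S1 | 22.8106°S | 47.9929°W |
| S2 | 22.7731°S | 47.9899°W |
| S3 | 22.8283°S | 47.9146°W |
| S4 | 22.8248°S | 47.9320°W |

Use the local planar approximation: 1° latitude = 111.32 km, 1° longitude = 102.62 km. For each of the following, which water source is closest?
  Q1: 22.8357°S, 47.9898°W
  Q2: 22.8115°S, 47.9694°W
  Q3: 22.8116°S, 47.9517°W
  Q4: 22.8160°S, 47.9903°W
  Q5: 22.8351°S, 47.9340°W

Q1→S1; Q2→S1; Q3→S4; Q4→S1; Q5→S4

Q1 at 22.8357°S, 47.9898°W:
  S1: 2.8122 km
  S2: 6.9686 km
  S3: 7.7609 km
  S4: 6.0543 km
  → nearest: S1 (2.8122 km)
Q2 at 22.8115°S, 47.9694°W:
  S1: 2.4137 km
  S2: 4.7643 km
  S3: 5.9264 km
  S4: 4.1137 km
  → nearest: S1 (2.4137 km)
Q3 at 22.8116°S, 47.9517°W:
  S1: 4.2294 km
  S2: 5.8082 km
  S3: 4.2368 km
  S4: 2.4992 km
  → nearest: S4 (2.4992 km)
Q4 at 22.8160°S, 47.9903°W:
  S1: 0.6577 km
  S2: 4.7758 km
  S3: 7.8881 km
  S4: 6.0624 km
  → nearest: S1 (0.6577 km)
Q5 at 22.8351°S, 47.9340°W:
  S1: 6.6312 km
  S2: 8.9745 km
  S3: 2.1299 km
  S4: 1.1648 km
  → nearest: S4 (1.1648 km)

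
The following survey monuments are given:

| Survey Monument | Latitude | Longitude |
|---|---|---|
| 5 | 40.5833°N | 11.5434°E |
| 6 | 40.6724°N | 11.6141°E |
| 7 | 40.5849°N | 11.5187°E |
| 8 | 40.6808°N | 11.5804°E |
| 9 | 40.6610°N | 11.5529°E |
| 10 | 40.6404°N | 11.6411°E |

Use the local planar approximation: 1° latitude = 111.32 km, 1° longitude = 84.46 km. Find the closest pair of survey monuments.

5 and 7

Pairwise distances:
5–7: √((0.0016·111.32)² + (-0.0247·84.46)²) = √(0.031724 + 4.352072) = 2.0938 km
6–8: √((0.0084·111.32)² + (-0.0337·84.46)²) = √(0.874390 + 8.101435) = 2.9960 km
8–9: √((-0.0198·111.32)² + (-0.0275·84.46)²) = √(4.858216 + 5.394703) = 3.2020 km
6–10: √((-0.0320·111.32)² + (0.0270·84.46)²) = √(12.689554 + 5.200315) = 4.2296 km
6–9: √((-0.0114·111.32)² + (-0.0612·84.46)²) = √(1.610483 + 26.718065) = 5.3225 km
8–10: √((-0.0404·111.32)² + (0.0607·84.46)²) = √(20.225959 + 26.283278) = 6.8198 km
9–10: √((-0.0206·111.32)² + (0.0882·84.46)²) = √(5.258730 + 55.493143) = 7.7943 km
5–9: √((0.0777·111.32)² + (0.0095·84.46)²) = √(74.814957 + 0.643798) = 8.6867 km
7–9: √((0.0761·111.32)² + (0.0342·84.46)²) = √(71.765499 + 8.343617) = 8.9504 km
5–10: √((0.0571·111.32)² + (0.0977·84.46)²) = √(40.403465 + 68.091246) = 10.4161 km
5–8: √((0.0975·111.32)² + (0.0370·84.46)²) = √(117.802804 + 9.765750) = 11.2946 km
5–6: √((0.0891·111.32)² + (0.0707·84.46)²) = √(98.378864 + 35.656686) = 11.5774 km
7–8: √((0.0959·111.32)² + (0.0617·84.46)²) = √(113.968179 + 27.156418) = 11.8796 km
7–10: √((0.0555·111.32)² + (0.1224·84.46)²) = √(38.170897 + 106.872259) = 12.0434 km
6–7: √((-0.0875·111.32)² + (-0.0954·84.46)²) = √(94.877340 + 64.923048) = 12.6412 km
Closest pair: 5–7 at 2.0938 km.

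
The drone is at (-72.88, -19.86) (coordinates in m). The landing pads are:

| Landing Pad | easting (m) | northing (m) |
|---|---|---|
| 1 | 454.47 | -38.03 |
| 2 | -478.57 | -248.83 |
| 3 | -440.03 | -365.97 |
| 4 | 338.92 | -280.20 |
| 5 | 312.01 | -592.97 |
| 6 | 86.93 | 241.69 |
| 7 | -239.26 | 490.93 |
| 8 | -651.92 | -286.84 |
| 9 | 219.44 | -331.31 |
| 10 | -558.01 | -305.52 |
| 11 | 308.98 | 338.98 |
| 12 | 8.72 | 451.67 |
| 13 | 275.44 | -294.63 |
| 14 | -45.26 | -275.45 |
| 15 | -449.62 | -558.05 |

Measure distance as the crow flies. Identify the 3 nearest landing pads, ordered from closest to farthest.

14, 6, 9

Distances from (-72.88, -19.86):
1: √((527.35)² + (-18.17)²) = √(278098.0225 + 330.1489) = 527.66 m
2: √((-405.69)² + (-228.97)²) = √(164584.3761 + 52427.2609) = 465.85 m
3: √((-367.15)² + (-346.11)²) = √(134799.1225 + 119792.1321) = 504.57 m
4: √((411.80)² + (-260.34)²) = √(169579.2400 + 67776.9156) = 487.19 m
5: √((384.89)² + (-573.11)²) = √(148140.3121 + 328455.0721) = 690.36 m
6: √((159.81)² + (261.55)²) = √(25539.2361 + 68408.4025) = 306.51 m
7: √((-166.38)² + (510.79)²) = √(27682.3044 + 260906.4241) = 537.20 m
8: √((-579.04)² + (-266.98)²) = √(335287.3216 + 71278.3204) = 637.63 m
9: √((292.32)² + (-311.45)²) = √(85450.9824 + 97001.1025) = 427.14 m
10: √((-485.13)² + (-285.66)²) = √(235351.1169 + 81601.6356) = 562.99 m
11: √((381.86)² + (358.84)²) = √(145817.0596 + 128766.1456) = 524.01 m
12: √((81.60)² + (471.53)²) = √(6658.5600 + 222340.5409) = 478.54 m
13: √((348.32)² + (-274.77)²) = √(121326.8224 + 75498.5529) = 443.65 m
14: √((27.62)² + (-255.59)²) = √(762.8644 + 65326.2481) = 257.08 m
15: √((-376.74)² + (-538.19)²) = √(141933.0276 + 289648.4761) = 656.95 m
Sorted: 14 (257.08 m) < 6 (306.51 m) < 9 (427.14 m) < 13 (443.65 m) < 2 (465.85 m) < …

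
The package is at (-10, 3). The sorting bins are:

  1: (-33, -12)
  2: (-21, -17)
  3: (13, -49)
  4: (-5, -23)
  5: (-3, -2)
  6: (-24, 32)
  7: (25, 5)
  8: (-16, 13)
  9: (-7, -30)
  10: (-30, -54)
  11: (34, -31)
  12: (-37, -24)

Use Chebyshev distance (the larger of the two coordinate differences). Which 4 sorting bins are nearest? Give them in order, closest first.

5, 8, 2, 1

Distances from (-10, 3):
1: 23
2: 20
3: 52
4: 26
5: 7
6: 29
7: 35
8: 10
9: 33
10: 57
11: 44
12: 27
Sorted: 5 (7) < 8 (10) < 2 (20) < 1 (23) < 4 (26) < 12 (27) < …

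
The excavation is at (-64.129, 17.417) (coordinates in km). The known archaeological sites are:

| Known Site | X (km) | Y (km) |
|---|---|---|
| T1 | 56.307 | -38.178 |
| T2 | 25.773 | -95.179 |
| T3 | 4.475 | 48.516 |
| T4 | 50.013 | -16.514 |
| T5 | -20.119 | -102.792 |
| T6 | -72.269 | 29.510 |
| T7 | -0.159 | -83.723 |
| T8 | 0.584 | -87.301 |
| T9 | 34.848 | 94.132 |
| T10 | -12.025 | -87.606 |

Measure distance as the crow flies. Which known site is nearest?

T6

Distances from (-64.129, 17.417):
T1: 132.649 km
T2: 144.084 km
T3: 75.324 km
T4: 119.079 km
T5: 128.012 km
T6: 14.577 km
T7: 119.672 km
T8: 123.100 km
T9: 125.226 km
T10: 117.238 km
Minimum: T6 at 14.577 km.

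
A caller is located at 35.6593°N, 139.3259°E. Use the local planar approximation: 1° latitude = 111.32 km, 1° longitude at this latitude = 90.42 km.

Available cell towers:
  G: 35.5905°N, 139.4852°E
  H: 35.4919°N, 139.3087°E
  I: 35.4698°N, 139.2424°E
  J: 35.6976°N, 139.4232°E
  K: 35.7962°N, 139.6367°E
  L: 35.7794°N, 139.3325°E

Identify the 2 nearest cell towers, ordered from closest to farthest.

Distances from 35.6593°N, 139.3259°E:
G: 16.3135 km
H: 18.6998 km
I: 22.4055 km
J: 9.7765 km
K: 31.9688 km
L: 13.3828 km
Sorted: J (9.7765 km) < L (13.3828 km) < G (16.3135 km) < H (18.6998 km) < …

J, L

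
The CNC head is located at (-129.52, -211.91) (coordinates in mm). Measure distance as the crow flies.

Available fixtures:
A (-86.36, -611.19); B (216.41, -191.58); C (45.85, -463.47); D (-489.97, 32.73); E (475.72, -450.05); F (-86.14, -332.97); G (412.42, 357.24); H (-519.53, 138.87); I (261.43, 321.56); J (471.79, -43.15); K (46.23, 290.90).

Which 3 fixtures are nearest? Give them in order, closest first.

Distances from (-129.52, -211.91):
A: 401.61 mm
B: 346.53 mm
C: 306.65 mm
D: 435.63 mm
E: 650.40 mm
F: 128.60 mm
G: 785.89 mm
H: 524.55 mm
I: 661.39 mm
J: 624.54 mm
K: 532.64 mm
Sorted: F (128.60 mm) < C (306.65 mm) < B (346.53 mm) < A (401.61 mm) < D (435.63 mm) < …

F, C, B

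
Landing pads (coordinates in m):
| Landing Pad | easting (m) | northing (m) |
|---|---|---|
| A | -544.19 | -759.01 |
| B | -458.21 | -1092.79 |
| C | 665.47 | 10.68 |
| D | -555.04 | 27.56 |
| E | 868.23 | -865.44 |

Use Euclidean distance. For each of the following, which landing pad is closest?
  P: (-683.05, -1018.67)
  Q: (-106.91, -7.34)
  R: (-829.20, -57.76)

P at (-683.05, -1018.67):
  A: 294.46 m
  B: 236.74 m
  C: 1696.49 m
  D: 1054.03 m
  E: 1558.83 m
  → nearest: B (236.74 m)
Q at (-106.91, -7.34):
  A: 869.61 m
  B: 1140.88 m
  C: 772.59 m
  D: 449.49 m
  E: 1298.94 m
  → nearest: D (449.49 m)
R at (-829.20, -57.76):
  A: 756.96 m
  B: 1099.51 m
  C: 1496.24 m
  D: 287.13 m
  E: 1879.79 m
  → nearest: D (287.13 m)

P→B; Q→D; R→D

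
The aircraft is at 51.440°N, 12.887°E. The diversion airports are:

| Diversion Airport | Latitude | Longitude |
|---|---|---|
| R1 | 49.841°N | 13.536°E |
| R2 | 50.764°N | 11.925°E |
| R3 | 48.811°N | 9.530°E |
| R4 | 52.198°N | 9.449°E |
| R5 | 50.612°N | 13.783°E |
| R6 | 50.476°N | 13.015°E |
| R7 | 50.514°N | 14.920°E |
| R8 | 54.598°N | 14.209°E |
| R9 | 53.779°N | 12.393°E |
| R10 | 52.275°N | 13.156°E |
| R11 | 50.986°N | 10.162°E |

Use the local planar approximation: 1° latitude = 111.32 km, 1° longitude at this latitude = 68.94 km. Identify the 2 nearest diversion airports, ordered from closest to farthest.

Distances from 51.440°N, 12.887°E:
R1: 183.538 km
R2: 100.306 km
R3: 373.109 km
R4: 251.588 km
R5: 110.957 km
R6: 107.675 km
R7: 173.981 km
R8: 363.170 km
R9: 262.595 km
R10: 94.784 km
R11: 194.541 km
Sorted: R10 (94.784 km) < R2 (100.306 km) < R6 (107.675 km) < R5 (110.957 km) < …

R10, R2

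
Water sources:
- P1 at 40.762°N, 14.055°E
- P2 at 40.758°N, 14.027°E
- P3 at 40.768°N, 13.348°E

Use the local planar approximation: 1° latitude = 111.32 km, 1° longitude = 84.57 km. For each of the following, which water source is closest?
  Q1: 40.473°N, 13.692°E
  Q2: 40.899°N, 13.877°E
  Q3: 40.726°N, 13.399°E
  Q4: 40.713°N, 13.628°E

Q1→P2; Q2→P2; Q3→P3; Q4→P3

Q1 at 40.473°N, 13.692°E:
  P1: 44.468 km
  P2: 42.535 km
  P3: 43.872 km
  → nearest: P2 (42.535 km)
Q2 at 40.899°N, 13.877°E:
  P1: 21.429 km
  P2: 20.181 km
  P3: 47.054 km
  → nearest: P2 (20.181 km)
Q3 at 40.726°N, 13.399°E:
  P1: 55.622 km
  P2: 53.229 km
  P3: 6.361 km
  → nearest: P3 (6.361 km)
Q4 at 40.713°N, 13.628°E:
  P1: 36.521 km
  P2: 34.113 km
  P3: 24.458 km
  → nearest: P3 (24.458 km)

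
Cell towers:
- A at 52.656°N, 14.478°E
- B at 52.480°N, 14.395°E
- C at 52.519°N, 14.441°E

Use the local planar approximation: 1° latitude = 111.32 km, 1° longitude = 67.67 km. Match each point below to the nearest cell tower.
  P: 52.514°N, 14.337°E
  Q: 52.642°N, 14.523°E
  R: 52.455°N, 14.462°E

P at 52.514°N, 14.337°E:
  A: 18.464 km
  B: 5.453 km
  C: 7.060 km
  → nearest: B (5.453 km)
Q at 52.642°N, 14.523°E:
  A: 3.421 km
  B: 20.006 km
  C: 14.774 km
  → nearest: A (3.421 km)
R at 52.455°N, 14.462°E:
  A: 22.402 km
  B: 5.320 km
  C: 7.265 km
  → nearest: B (5.320 km)

P→B; Q→A; R→B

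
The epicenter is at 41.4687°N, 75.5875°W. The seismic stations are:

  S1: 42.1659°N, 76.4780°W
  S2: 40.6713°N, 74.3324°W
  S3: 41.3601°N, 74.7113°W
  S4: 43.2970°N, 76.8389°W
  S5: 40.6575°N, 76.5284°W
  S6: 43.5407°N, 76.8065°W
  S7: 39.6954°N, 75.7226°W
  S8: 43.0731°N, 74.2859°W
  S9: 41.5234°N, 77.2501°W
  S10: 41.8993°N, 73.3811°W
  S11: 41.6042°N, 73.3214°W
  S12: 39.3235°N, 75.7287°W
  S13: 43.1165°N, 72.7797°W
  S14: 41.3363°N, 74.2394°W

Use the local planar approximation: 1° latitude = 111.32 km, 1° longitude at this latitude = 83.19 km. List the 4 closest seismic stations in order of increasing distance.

S3, S1, S14, S5

Distances from 41.4687°N, 75.5875°W:
S1: 107.2922 km
S2: 137.0450 km
S3: 73.8868 km
S4: 228.6058 km
S5: 119.5045 km
S6: 251.9632 km
S7: 197.7234 km
S8: 208.8616 km
S9: 138.4457 km
S10: 189.7062 km
S11: 189.1194 km
S12: 239.0924 km
S13: 296.9979 km
S14: 113.1128 km
Sorted: S3 (73.8868 km) < S1 (107.2922 km) < S14 (113.1128 km) < S5 (119.5045 km) < S2 (137.0450 km) < S9 (138.4457 km) < …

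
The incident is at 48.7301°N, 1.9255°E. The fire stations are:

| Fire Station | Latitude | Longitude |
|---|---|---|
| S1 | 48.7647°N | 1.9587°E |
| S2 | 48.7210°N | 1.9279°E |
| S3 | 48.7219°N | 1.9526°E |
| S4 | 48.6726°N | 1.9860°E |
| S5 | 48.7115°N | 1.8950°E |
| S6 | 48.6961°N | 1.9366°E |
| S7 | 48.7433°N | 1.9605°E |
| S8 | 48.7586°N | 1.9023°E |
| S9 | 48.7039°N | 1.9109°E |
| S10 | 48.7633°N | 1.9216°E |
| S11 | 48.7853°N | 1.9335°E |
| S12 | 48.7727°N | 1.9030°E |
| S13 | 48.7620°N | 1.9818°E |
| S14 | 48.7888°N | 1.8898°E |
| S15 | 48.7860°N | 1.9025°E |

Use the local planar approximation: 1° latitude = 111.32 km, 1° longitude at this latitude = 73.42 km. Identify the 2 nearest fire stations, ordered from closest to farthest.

Distances from 48.7301°N, 1.9255°E:
S1: √((0.0346·111.32)² + (0.0332·73.42)²) = √(14.835377 + 5.941621) = 4.5582 km
S2: √((-0.0091·111.32)² + (0.0024·73.42)²) = √(1.026193 + 0.031049) = 1.0282 km
S3: √((-0.0082·111.32)² + (0.0271·73.42)²) = √(0.833248 + 3.958834) = 2.1891 km
S4: √((-0.0575·111.32)² + (0.0605·73.42)²) = √(40.971521 + 19.730564) = 7.7912 km
S5: √((-0.0186·111.32)² + (-0.0305·73.42)²) = √(4.287186 + 5.014509) = 3.0499 km
S6: √((-0.0340·111.32)² + (0.0111·73.42)²) = √(14.325317 + 0.664163) = 3.8716 km
S7: √((0.0132·111.32)² + (0.0350·73.42)²) = √(2.159207 + 6.603358) = 2.9602 km
S8: √((0.0285·111.32)² + (-0.0232·73.42)²) = √(10.065518 + 2.901381) = 3.6010 km
S9: √((-0.0262·111.32)² + (-0.0146·73.42)²) = √(8.506462 + 1.149038) = 3.1073 km
S10: √((0.0332·111.32)² + (-0.0039·73.42)²) = √(13.659115 + 0.081989) = 3.7069 km
S11: √((0.0552·111.32)² + (0.0080·73.42)²) = √(37.759354 + 0.344992) = 6.1729 km
S12: √((0.0426·111.32)² + (-0.0225·73.42)²) = √(22.488764 + 2.728939) = 5.0217 km
S13: √((0.0319·111.32)² + (0.0563·73.42)²) = √(12.610368 + 17.086203) = 5.4495 km
S14: √((0.0587·111.32)² + (-0.0357·73.42)²) = √(42.699481 + 6.870134) = 7.0406 km
S15: √((0.0559·111.32)² + (-0.0230·73.42)²) = √(38.723090 + 2.851573) = 6.4478 km
Sorted: S2 (1.0282 km) < S3 (2.1891 km) < S7 (2.9602 km) < S5 (3.0499 km) < …

S2, S3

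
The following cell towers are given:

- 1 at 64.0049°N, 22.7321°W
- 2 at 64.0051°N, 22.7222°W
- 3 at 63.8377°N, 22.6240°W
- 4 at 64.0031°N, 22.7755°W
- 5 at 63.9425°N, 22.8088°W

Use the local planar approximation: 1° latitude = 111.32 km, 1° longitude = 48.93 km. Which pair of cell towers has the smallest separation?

1 and 2

Pairwise distances:
1–2: √((0.0002·111.32)² + (0.0099·48.93)²) = √(0.000496 + 0.234650) = 0.4849 km
1–3: √((-0.1672·111.32)² + (0.1081·48.93)²) = √(346.432750 + 27.977044) = 19.3497 km
1–4: √((-0.0018·111.32)² + (-0.0434·48.93)²) = √(0.040151 + 4.509516) = 2.1330 km
1–5: √((-0.0624·111.32)² + (-0.0767·48.93)²) = √(48.252028 + 14.084491) = 7.8953 km
2–3: √((-0.1674·111.32)² + (0.0982·48.93)²) = √(347.262032 + 23.087314) = 19.2445 km
2–4: √((-0.0020·111.32)² + (-0.0533·48.93)²) = √(0.049569 + 6.801502) = 2.6175 km
2–5: √((-0.0626·111.32)² + (-0.0866·48.93)²) = √(48.561832 + 17.955033) = 8.1558 km
3–4: √((0.1654·111.32)² + (-0.1515·48.93)²) = √(339.013822 + 54.951012) = 19.8485 km
3–5: √((0.1048·111.32)² + (-0.1848·48.93)²) = √(136.103396 + 81.762538) = 14.7603 km
4–5: √((-0.0606·111.32)² + (-0.0333·48.93)²) = √(45.508408 + 2.654843) = 6.9400 km
Closest pair: 1–2 at 0.4849 km.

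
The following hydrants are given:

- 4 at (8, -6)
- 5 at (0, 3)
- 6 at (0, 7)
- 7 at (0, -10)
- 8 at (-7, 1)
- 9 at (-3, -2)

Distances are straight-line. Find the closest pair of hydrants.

5 and 6

Pairwise distances:
4–5: 12.04
4–6: 15.26
4–7: 8.94
4–8: 16.55
4–9: 11.70
5–6: 4.00
5–7: 13.00
5–8: 7.28
5–9: 5.83
6–7: 17.00
6–8: 9.22
6–9: 9.49
7–8: 13.04
7–9: 8.54
8–9: 5.00
Closest pair: 5–6 at 4.00.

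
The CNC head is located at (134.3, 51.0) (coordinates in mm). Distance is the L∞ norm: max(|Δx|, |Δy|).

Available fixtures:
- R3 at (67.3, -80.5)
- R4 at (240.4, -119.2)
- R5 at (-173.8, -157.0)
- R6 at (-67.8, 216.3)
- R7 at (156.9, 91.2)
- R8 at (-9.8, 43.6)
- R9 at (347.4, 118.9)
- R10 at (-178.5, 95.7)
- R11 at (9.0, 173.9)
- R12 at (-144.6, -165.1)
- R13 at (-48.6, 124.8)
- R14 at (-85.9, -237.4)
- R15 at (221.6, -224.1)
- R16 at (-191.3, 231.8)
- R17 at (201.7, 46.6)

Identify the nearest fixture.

R7

Distances from (134.3, 51.0):
R3: max(|-67.0|, |-131.5|) = 131.5 mm
R4: max(|106.1|, |-170.2|) = 170.2 mm
R5: max(|-308.1|, |-208.0|) = 308.1 mm
R6: max(|-202.1|, |165.3|) = 202.1 mm
R7: max(|22.6|, |40.2|) = 40.2 mm
R8: max(|-144.1|, |-7.4|) = 144.1 mm
R9: max(|213.1|, |67.9|) = 213.1 mm
R10: max(|-312.8|, |44.7|) = 312.8 mm
R11: max(|-125.3|, |122.9|) = 125.3 mm
R12: max(|-278.9|, |-216.1|) = 278.9 mm
R13: max(|-182.9|, |73.8|) = 182.9 mm
R14: max(|-220.2|, |-288.4|) = 288.4 mm
R15: max(|87.3|, |-275.1|) = 275.1 mm
R16: max(|-325.6|, |180.8|) = 325.6 mm
R17: max(|67.4|, |-4.4|) = 67.4 mm
Minimum: R7 at 40.2 mm.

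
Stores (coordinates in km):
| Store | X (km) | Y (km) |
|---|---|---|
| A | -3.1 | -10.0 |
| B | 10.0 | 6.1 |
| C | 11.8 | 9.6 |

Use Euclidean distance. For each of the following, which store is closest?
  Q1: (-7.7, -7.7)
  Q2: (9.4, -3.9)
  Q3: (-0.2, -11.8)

Q1→A; Q2→B; Q3→A

Q1 at (-7.7, -7.7):
  A: √((4.6)² + (-2.3)²) = √(21.160 + 5.290) = 5.1 km
  B: √((17.7)² + (13.8)²) = √(313.290 + 190.440) = 22.4 km
  C: √((19.5)² + (17.3)²) = √(380.250 + 299.290) = 26.1 km
  → nearest: A (5.1 km)
Q2 at (9.4, -3.9):
  A: √((-12.5)² + (-6.1)²) = √(156.250 + 37.210) = 13.9 km
  B: √((0.6)² + (10.0)²) = √(0.360 + 100.000) = 10.0 km
  C: √((2.4)² + (13.5)²) = √(5.760 + 182.250) = 13.7 km
  → nearest: B (10.0 km)
Q3 at (-0.2, -11.8):
  A: √((-2.9)² + (1.8)²) = √(8.410 + 3.240) = 3.4 km
  B: √((10.2)² + (17.9)²) = √(104.040 + 320.410) = 20.6 km
  C: √((12.0)² + (21.4)²) = √(144.000 + 457.960) = 24.5 km
  → nearest: A (3.4 km)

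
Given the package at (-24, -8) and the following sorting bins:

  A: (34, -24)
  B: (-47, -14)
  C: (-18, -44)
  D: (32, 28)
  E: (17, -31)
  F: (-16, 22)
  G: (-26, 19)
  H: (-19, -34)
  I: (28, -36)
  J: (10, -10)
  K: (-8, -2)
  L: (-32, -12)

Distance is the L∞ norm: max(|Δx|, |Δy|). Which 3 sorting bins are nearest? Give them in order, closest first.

L, K, B

Distances from (-24, -8):
A: max(|58|, |-16|) = 58
B: max(|-23|, |-6|) = 23
C: max(|6|, |-36|) = 36
D: max(|56|, |36|) = 56
E: max(|41|, |-23|) = 41
F: max(|8|, |30|) = 30
G: max(|-2|, |27|) = 27
H: max(|5|, |-26|) = 26
I: max(|52|, |-28|) = 52
J: max(|34|, |-2|) = 34
K: max(|16|, |6|) = 16
L: max(|-8|, |-4|) = 8
Sorted: L (8) < K (16) < B (23) < H (26) < G (27) < …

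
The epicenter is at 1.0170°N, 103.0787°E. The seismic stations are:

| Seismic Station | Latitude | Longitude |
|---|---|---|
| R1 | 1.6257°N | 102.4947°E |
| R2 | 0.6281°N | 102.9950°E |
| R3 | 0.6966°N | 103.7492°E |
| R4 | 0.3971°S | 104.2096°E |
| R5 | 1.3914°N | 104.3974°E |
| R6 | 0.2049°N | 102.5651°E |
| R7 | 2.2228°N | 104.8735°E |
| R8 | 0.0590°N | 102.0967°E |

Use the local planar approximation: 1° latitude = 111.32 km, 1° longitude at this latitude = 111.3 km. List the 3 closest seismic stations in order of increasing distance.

R2, R3, R1

Distances from 1.0170°N, 103.0787°E:
R1: √((0.6087·111.32)² + (-0.5840·111.3)²) = √(4591.483192 + 4224.896001) = 93.8956 km
R2: √((-0.3889·111.32)² + (-0.0837·111.3)²) = √(1874.227395 + 86.784316) = 44.2833 km
R3: √((-0.3204·111.32)² + (0.6705·111.3)²) = √(1272.129753 + 5569.136890) = 82.7119 km
R4: √((-1.4141·111.32)² + (1.1309·111.3)²) = √(24780.304568 + 15843.047956) = 201.5524 km
R5: √((0.3744·111.32)² + (1.3187·111.3)²) = √(1737.073022 + 21541.817439) = 152.5742 km
R6: √((-0.8121·111.32)² + (-0.5136·111.3)²) = √(8172.697346 + 3267.686311) = 106.9597 km
R7: √((1.2058·111.32)² + (1.7948·111.3)²) = √(18017.600550 + 39904.553006) = 240.6702 km
R8: √((-0.9580·111.32)² + (-0.9820·111.3)²) = √(11373.062178 + 11945.746772) = 152.7050 km
Sorted: R2 (44.2833 km) < R3 (82.7119 km) < R1 (93.8956 km) < R6 (106.9597 km) < R5 (152.5742 km) < …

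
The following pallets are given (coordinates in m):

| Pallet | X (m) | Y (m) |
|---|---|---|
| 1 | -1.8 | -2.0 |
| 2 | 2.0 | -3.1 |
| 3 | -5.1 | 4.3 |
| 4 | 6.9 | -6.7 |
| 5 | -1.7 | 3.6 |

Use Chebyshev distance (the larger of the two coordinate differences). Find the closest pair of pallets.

Pairwise distances:
1–2: max(|3.8|, |-1.1|) = 3.8 m
1–3: max(|-3.3|, |6.3|) = 6.3 m
1–4: max(|8.7|, |-4.7|) = 8.7 m
1–5: max(|0.1|, |5.6|) = 5.6 m
2–3: max(|-7.1|, |7.4|) = 7.4 m
2–4: max(|4.9|, |-3.6|) = 4.9 m
2–5: max(|-3.7|, |6.7|) = 6.7 m
3–4: max(|12.0|, |-11.0|) = 12.0 m
3–5: max(|3.4|, |-0.7|) = 3.4 m
4–5: max(|-8.6|, |10.3|) = 10.3 m
Closest pair: 3–5 at 3.4 m.

3 and 5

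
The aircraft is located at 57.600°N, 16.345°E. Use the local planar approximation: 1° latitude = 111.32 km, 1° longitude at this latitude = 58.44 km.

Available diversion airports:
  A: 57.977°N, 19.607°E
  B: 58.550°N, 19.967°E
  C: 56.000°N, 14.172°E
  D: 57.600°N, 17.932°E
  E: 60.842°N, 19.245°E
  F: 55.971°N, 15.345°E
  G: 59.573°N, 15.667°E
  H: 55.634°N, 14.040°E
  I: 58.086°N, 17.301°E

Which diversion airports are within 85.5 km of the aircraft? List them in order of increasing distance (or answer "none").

Distances from 57.600°N, 16.345°E:
A: √((0.377·111.32)² + (3.262·58.44)²) = √(1761.28281 + 36340.28491) = 195.196 km
B: √((0.950·111.32)² + (3.622·58.44)²) = √(11183.90852 + 44804.05343) = 236.618 km
C: √((-1.600·111.32)² + (-2.173·58.44)²) = √(31723.88454 + 16126.49058) = 218.747 km
D: √((0.000·111.32)² + (1.587·58.44)²) = √(0.00000 + 8601.50147) = 92.744 km
E: √((3.242·111.32)² + (2.900·58.44)²) = √(130248.40579 + 28722.11458) = 398.711 km
F: √((-1.629·111.32)² + (-1.000·58.44)²) = √(32884.29715 + 3415.23360) = 190.524 km
G: √((1.973·111.32)² + (-0.678·58.44)²) = √(48239.25209 + 1569.92824) = 223.180 km
H: √((-1.966·111.32)² + (-2.305·58.44)²) = √(47897.56355 + 18145.22150) = 256.988 km
I: √((0.486·111.32)² + (0.956·58.44)²) = √(2926.97447 + 3121.30494) = 77.771 km
Threshold 85.5 km: I (77.771 km) is within range.

I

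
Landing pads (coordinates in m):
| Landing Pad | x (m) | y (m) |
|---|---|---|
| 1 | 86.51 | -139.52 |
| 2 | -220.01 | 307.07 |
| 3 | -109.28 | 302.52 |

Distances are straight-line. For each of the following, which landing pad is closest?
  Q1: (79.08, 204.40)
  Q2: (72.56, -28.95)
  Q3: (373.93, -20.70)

Q1→3; Q2→1; Q3→1

Q1 at (79.08, 204.40):
  1: √((7.43)² + (-343.92)²) = √(55.2049 + 118280.9664) = 344.00 m
  2: √((-299.09)² + (102.67)²) = √(89454.8281 + 10541.1289) = 316.22 m
  3: √((-188.36)² + (98.12)²) = √(35479.4896 + 9627.5344) = 212.38 m
  → nearest: 3 (212.38 m)
Q2 at (72.56, -28.95):
  1: √((13.95)² + (-110.57)²) = √(194.6025 + 12225.7249) = 111.45 m
  2: √((-292.57)² + (336.02)²) = √(85597.2049 + 112909.4404) = 445.54 m
  3: √((-181.84)² + (331.47)²) = √(33065.7856 + 109872.3609) = 378.07 m
  → nearest: 1 (111.45 m)
Q3 at (373.93, -20.70):
  1: √((-287.42)² + (-118.82)²) = √(82610.2564 + 14118.1924) = 311.01 m
  2: √((-593.94)² + (327.77)²) = √(352764.7236 + 107433.1729) = 678.38 m
  3: √((-483.21)² + (323.22)²) = √(233491.9041 + 104471.1684) = 581.35 m
  → nearest: 1 (311.01 m)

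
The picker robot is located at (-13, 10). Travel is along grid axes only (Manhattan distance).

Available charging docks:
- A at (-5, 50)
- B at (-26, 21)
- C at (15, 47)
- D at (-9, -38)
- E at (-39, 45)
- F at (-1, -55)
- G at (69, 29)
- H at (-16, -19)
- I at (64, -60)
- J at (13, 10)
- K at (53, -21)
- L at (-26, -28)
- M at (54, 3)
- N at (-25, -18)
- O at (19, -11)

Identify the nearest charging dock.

Distances from (-13, 10):
A: |8| + |40| = 8 + 40 = 48
B: |-13| + |11| = 13 + 11 = 24
C: |28| + |37| = 28 + 37 = 65
D: |4| + |-48| = 4 + 48 = 52
E: |-26| + |35| = 26 + 35 = 61
F: |12| + |-65| = 12 + 65 = 77
G: |82| + |19| = 82 + 19 = 101
H: |-3| + |-29| = 3 + 29 = 32
I: |77| + |-70| = 77 + 70 = 147
J: |26| + |0| = 26 + 0 = 26
K: |66| + |-31| = 66 + 31 = 97
L: |-13| + |-38| = 13 + 38 = 51
M: |67| + |-7| = 67 + 7 = 74
N: |-12| + |-28| = 12 + 28 = 40
O: |32| + |-21| = 32 + 21 = 53
Minimum: B at 24.

B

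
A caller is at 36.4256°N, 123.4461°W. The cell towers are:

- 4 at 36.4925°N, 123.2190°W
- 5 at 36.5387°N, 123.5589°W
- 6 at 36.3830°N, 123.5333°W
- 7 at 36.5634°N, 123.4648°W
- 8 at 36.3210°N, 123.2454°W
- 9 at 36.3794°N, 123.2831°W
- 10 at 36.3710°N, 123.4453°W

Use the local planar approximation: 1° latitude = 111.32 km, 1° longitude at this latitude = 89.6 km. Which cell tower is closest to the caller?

Distances from 36.4256°N, 123.4461°W:
4: 21.6682 km
5: 16.1451 km
6: 9.1397 km
7: 15.4311 km
8: 21.4234 km
9: 15.4839 km
10: 6.0785 km
Minimum: 10 at 6.0785 km.

10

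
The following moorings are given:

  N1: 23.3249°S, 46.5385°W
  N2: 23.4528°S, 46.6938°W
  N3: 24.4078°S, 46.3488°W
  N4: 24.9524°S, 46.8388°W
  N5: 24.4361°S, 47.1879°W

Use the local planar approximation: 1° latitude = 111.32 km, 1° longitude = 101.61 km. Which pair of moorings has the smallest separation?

N1 and N2

Pairwise distances:
N1–N2: √((-0.1279·111.32)² + (-0.1553·101.61)²) = √(202.715746 + 249.009441) = 21.2538 km
N4–N5: √((0.5163·111.32)² + (-0.3491·101.61)²) = √(3303.319989 + 1258.266402) = 67.5395 km
N3–N4: √((-0.5446·111.32)² + (-0.4900·101.61)²) = √(3675.375105 + 2478.934563) = 78.4494 km
N3–N5: √((-0.0283·111.32)² + (-0.8391·101.61)²) = √(9.924743 + 7269.429765) = 85.3191 km
N2–N3: √((-0.9550·111.32)² + (0.3450·101.61)²) = √(11301.943672 + 1228.884575) = 111.9412 km
N2–N5: √((-0.9833·111.32)² + (-0.4941·101.61)²) = √(11981.700888 + 2520.592331) = 120.4255 km
N1–N3: √((-1.0829·111.32)² + (0.1897·101.61)²) = √(14531.923493 + 371.541701) = 122.0797 km
N1–N5: √((-1.1112·111.32)² + (-0.6494·101.61)²) = √(15301.389163 + 4354.090697) = 140.1980 km
N2–N4: √((-1.4996·111.32)² + (-0.1450·101.61)²) = √(27867.451812 + 217.074549) = 167.5844 km
N1–N4: √((-1.6275·111.32)² + (-0.3003·101.61)²) = √(32823.764633 + 931.072645) = 183.7249 km
Closest pair: N1–N2 at 21.2538 km.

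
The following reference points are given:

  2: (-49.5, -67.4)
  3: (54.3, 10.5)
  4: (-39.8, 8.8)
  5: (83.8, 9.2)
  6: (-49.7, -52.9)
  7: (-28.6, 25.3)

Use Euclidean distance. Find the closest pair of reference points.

2 and 6

Pairwise distances:
2–3: 129.8
2–4: 76.8
2–5: 153.7
2–6: 14.5
2–7: 95.0
3–4: 94.1
3–5: 29.5
3–6: 121.8
3–7: 84.2
4–5: 123.6
4–6: 62.5
4–7: 19.9
5–6: 147.2
5–7: 113.5
6–7: 81.0
Closest pair: 2–6 at 14.5.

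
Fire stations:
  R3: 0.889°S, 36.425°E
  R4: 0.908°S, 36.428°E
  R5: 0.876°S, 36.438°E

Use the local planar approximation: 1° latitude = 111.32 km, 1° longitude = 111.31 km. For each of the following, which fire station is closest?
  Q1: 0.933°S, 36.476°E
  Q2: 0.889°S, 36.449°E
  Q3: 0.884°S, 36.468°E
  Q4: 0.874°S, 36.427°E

Q1→R4; Q2→R5; Q3→R5; Q4→R5

Q1 at 0.933°S, 36.476°E:
  R3: √((0.044·111.32)² + (-0.051·111.31)²) = √(23.99119 + 32.22617) = 7.498 km
  R4: √((0.025·111.32)² + (-0.048·111.31)²) = √(7.74509 + 28.54637) = 6.024 km
  R5: √((0.057·111.32)² + (-0.038·111.31)²) = √(40.26207 + 17.89104) = 7.626 km
  → nearest: R4 (6.024 km)
Q2 at 0.889°S, 36.449°E:
  R3: √((0.000·111.32)² + (-0.024·111.31)²) = √(0.00000 + 7.13659) = 2.671 km
  R4: √((-0.019·111.32)² + (-0.021·111.31)²) = √(4.47356 + 5.46395) = 3.152 km
  R5: √((0.013·111.32)² + (-0.011·111.31)²) = √(2.09427 + 1.49918) = 1.896 km
  → nearest: R5 (1.896 km)
Q3 at 0.884°S, 36.468°E:
  R3: √((-0.005·111.32)² + (-0.043·111.31)²) = √(0.30980 + 22.90895) = 4.819 km
  R4: √((-0.024·111.32)² + (-0.040·111.31)²) = √(7.13787 + 19.82387) = 5.192 km
  R5: √((0.008·111.32)² + (-0.030·111.31)²) = √(0.79310 + 11.15092) = 3.456 km
  → nearest: R5 (3.456 km)
Q4 at 0.874°S, 36.427°E:
  R3: √((-0.015·111.32)² + (-0.002·111.31)²) = √(2.78823 + 0.04956) = 1.685 km
  R4: √((-0.034·111.32)² + (0.001·111.31)²) = √(14.32532 + 0.01239) = 3.787 km
  R5: √((-0.002·111.32)² + (0.011·111.31)²) = √(0.04957 + 1.49918) = 1.244 km
  → nearest: R5 (1.244 km)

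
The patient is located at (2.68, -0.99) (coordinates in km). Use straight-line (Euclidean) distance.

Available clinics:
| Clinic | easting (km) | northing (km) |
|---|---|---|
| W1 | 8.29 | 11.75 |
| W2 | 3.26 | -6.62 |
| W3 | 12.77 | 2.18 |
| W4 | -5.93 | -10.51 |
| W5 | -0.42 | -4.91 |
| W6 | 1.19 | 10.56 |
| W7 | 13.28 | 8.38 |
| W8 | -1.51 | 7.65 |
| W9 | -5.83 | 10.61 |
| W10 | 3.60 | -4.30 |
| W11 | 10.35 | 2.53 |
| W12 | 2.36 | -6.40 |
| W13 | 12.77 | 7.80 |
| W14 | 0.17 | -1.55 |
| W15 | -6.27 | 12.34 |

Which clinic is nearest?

Distances from (2.68, -0.99):
W1: 13.92 km
W2: 5.66 km
W3: 10.58 km
W4: 12.84 km
W5: 5.00 km
W6: 11.65 km
W7: 14.15 km
W8: 9.60 km
W9: 14.39 km
W10: 3.44 km
W11: 8.44 km
W12: 5.42 km
W13: 13.38 km
W14: 2.57 km
W15: 16.06 km
Minimum: W14 at 2.57 km.

W14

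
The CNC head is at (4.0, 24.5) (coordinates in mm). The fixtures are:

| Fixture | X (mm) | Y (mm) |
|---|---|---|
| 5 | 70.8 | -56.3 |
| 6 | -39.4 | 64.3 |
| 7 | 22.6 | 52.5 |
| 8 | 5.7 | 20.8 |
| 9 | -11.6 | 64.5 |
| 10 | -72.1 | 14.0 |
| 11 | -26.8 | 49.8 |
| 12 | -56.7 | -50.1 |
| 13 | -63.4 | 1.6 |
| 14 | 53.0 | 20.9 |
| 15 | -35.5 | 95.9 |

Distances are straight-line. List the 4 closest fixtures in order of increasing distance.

8, 7, 11, 9

Distances from (4.0, 24.5):
5: √((66.8)² + (-80.8)²) = √(4462.240 + 6528.640) = 104.8 mm
6: √((-43.4)² + (39.8)²) = √(1883.560 + 1584.040) = 58.9 mm
7: √((18.6)² + (28.0)²) = √(345.960 + 784.000) = 33.6 mm
8: √((1.7)² + (-3.7)²) = √(2.890 + 13.690) = 4.1 mm
9: √((-15.6)² + (40.0)²) = √(243.360 + 1600.000) = 42.9 mm
10: √((-76.1)² + (-10.5)²) = √(5791.210 + 110.250) = 76.8 mm
11: √((-30.8)² + (25.3)²) = √(948.640 + 640.090) = 39.9 mm
12: √((-60.7)² + (-74.6)²) = √(3684.490 + 5565.160) = 96.2 mm
13: √((-67.4)² + (-22.9)²) = √(4542.760 + 524.410) = 71.2 mm
14: √((49.0)² + (-3.6)²) = √(2401.000 + 12.960) = 49.1 mm
15: √((-39.5)² + (71.4)²) = √(1560.250 + 5097.960) = 81.6 mm
Sorted: 8 (4.1 mm) < 7 (33.6 mm) < 11 (39.9 mm) < 9 (42.9 mm) < 14 (49.1 mm) < 6 (58.9 mm) < …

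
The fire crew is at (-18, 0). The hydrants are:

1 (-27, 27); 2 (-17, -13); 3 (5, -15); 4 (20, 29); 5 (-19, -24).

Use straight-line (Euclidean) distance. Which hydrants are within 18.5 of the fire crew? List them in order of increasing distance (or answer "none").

Distances from (-18, 0):
1: 28.5
2: 13.0
3: 27.5
4: 47.8
5: 24.0
Threshold 18.5: 2 (13.0) is within range.

2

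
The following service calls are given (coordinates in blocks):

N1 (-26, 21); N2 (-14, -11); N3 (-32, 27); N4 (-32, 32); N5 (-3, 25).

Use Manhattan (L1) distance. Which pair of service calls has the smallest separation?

N3 and N4

Pairwise distances:
N3–N4: 5 blocks
N1–N3: 12 blocks
N1–N4: 17 blocks
N1–N5: 27 blocks
N3–N5: 31 blocks
N4–N5: 36 blocks
N1–N2: 44 blocks
N2–N5: 47 blocks
N2–N3: 56 blocks
N2–N4: 61 blocks
Closest pair: N3–N4 at 5 blocks.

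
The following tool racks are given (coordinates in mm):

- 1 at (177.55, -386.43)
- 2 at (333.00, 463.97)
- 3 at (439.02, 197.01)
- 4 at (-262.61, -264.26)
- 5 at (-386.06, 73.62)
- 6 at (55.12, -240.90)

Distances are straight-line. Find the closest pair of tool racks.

1 and 6

Pairwise distances:
1–2: 864.49 mm
1–3: 639.35 mm
1–4: 456.80 mm
1–5: 727.53 mm
1–6: 190.18 mm
2–3: 287.24 mm
2–4: 940.78 mm
2–5: 818.18 mm
2–6: 757.67 mm
3–4: 839.68 mm
3–5: 834.26 mm
3–6: 582.36 mm
4–5: 359.73 mm
4–6: 318.59 mm
5–6: 541.81 mm
Closest pair: 1–6 at 190.18 mm.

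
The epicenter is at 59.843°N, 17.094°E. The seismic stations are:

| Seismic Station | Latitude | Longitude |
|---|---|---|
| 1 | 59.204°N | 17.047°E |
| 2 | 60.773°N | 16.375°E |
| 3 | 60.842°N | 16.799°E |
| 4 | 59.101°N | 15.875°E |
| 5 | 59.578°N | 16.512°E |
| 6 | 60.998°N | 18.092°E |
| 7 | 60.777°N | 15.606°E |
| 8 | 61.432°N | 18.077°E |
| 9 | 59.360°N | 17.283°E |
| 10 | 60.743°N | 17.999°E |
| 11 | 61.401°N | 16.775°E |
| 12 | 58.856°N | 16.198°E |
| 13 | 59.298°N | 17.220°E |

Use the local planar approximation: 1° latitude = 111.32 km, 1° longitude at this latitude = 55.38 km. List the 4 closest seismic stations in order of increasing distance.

5, 9, 13, 1

Distances from 59.843°N, 17.094°E:
1: √((-0.639·111.32)² + (-0.047·55.38)²) = √(5059.97198 + 6.77488) = 71.181 km
2: √((0.930·111.32)² + (-0.719·55.38)²) = √(10717.96396 + 1585.49064) = 110.921 km
3: √((0.999·111.32)² + (-0.295·55.38)²) = √(12367.37051 + 266.90084) = 112.402 km
4: √((-0.742·111.32)² + (-1.219·55.38)²) = √(6822.66749 + 4557.35977) = 106.677 km
5: √((-0.265·111.32)² + (-0.582·55.38)²) = √(870.23820 + 1038.84767) = 43.693 km
6: √((1.155·111.32)² + (0.998·55.38)²) = √(16531.42777 + 3054.68889) = 139.950 km
7: √((0.934·111.32)² + (-1.488·55.38)²) = √(10810.35978 + 6790.65654) = 132.669 km
8: √((1.589·111.32)² + (0.983·55.38)²) = √(31289.18058 + 2963.55464) = 185.075 km
9: √((-0.483·111.32)² + (0.189·55.38)²) = √(2890.95051 + 109.55432) = 54.777 km
10: √((0.900·111.32)² + (0.905·55.38)²) = √(10037.63534 + 2511.90414) = 112.025 km
11: √((1.558·111.32)² + (-0.319·55.38)²) = √(30080.24034 + 312.09533) = 174.334 km
12: √((-0.987·111.32)² + (-0.896·55.38)²) = √(12072.04097 + 2462.19204) = 120.558 km
13: √((-0.545·111.32)² + (0.126·55.38)²) = √(3680.77610 + 48.69081) = 61.069 km
Sorted: 5 (43.693 km) < 9 (54.777 km) < 13 (61.069 km) < 1 (71.181 km) < 4 (106.677 km) < 2 (110.921 km) < …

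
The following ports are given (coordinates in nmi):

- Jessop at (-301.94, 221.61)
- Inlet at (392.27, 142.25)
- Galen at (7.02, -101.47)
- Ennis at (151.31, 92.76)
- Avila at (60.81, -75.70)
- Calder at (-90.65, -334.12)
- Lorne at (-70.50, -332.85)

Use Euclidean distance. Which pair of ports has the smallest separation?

Pairwise distances:
Jessop–Inlet: √((694.21)² + (-79.36)²) = √(481927.5241 + 6298.0096) = 698.73 nmi
Jessop–Galen: √((308.96)² + (-323.08)²) = √(95456.2816 + 104380.6864) = 447.03 nmi
Jessop–Ennis: √((453.25)² + (-128.85)²) = √(205435.5625 + 16602.3225) = 471.21 nmi
Jessop–Avila: √((362.75)² + (-297.31)²) = √(131587.5625 + 88393.2361) = 469.02 nmi
Jessop–Calder: √((211.29)² + (-555.73)²) = √(44643.4641 + 308835.8329) = 594.54 nmi
Jessop–Lorne: √((231.44)² + (-554.46)²) = √(53564.4736 + 307425.8916) = 600.82 nmi
Inlet–Galen: √((-385.25)² + (-243.72)²) = √(148417.5625 + 59399.4384) = 455.87 nmi
Inlet–Ennis: √((-240.96)² + (-49.49)²) = √(58061.7216 + 2449.2601) = 245.99 nmi
Inlet–Avila: √((-331.46)² + (-217.95)²) = √(109865.7316 + 47502.2025) = 396.70 nmi
Inlet–Calder: √((-482.92)² + (-476.37)²) = √(233211.7264 + 226928.3769) = 678.34 nmi
Inlet–Lorne: √((-462.77)² + (-475.10)²) = √(214156.0729 + 225720.0100) = 663.23 nmi
Galen–Ennis: √((144.29)² + (194.23)²) = √(20819.6041 + 37725.2929) = 241.96 nmi
Galen–Avila: √((53.79)² + (25.77)²) = √(2893.3641 + 664.0929) = 59.64 nmi
Galen–Calder: √((-97.67)² + (-232.65)²) = √(9539.4289 + 54126.0225) = 252.32 nmi
Galen–Lorne: √((-77.52)² + (-231.38)²) = √(6009.3504 + 53536.7044) = 244.02 nmi
Ennis–Avila: √((-90.50)² + (-168.46)²) = √(8190.2500 + 28378.7716) = 191.23 nmi
Ennis–Calder: √((-241.96)² + (-426.88)²) = √(58544.6416 + 182226.5344) = 490.68 nmi
Ennis–Lorne: √((-221.81)² + (-425.61)²) = √(49199.6761 + 181143.8721) = 479.94 nmi
Avila–Calder: √((-151.46)² + (-258.42)²) = √(22940.1316 + 66780.8964) = 299.53 nmi
Avila–Lorne: √((-131.31)² + (-257.15)²) = √(17242.3161 + 66126.1225) = 288.74 nmi
Calder–Lorne: √((20.15)² + (1.27)²) = √(406.0225 + 1.6129) = 20.19 nmi
Closest pair: Calder–Lorne at 20.19 nmi.

Calder and Lorne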